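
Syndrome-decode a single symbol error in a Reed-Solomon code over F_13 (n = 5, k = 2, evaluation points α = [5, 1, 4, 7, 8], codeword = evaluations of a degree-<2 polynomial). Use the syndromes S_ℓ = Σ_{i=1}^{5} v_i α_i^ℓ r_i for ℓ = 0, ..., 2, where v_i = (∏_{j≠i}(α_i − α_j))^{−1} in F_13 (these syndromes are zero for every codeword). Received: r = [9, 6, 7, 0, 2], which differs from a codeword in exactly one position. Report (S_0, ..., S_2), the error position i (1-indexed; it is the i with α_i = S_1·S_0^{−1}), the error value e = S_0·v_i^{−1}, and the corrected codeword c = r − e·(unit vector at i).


S = (7, 7, 7), error at position 2, error magnitude e = 5, c = [9, 1, 7, 0, 2].

Step 1: column multipliers v_i = (∏_{j≠i}(α_i − α_j))^{−1} mod 13.
  i = 1 (α = 5): (5−1)(5−4)(5−7)(5−8) = 4·1·(−2)·(−3) = 24 ≡ 11, so v_1 = 11^{−1} = 6 (mod 13).
  i = 2 (α = 1): (1−5)(1−4)(1−7)(1−8) = (−4)·(−3)·(−6)·(−7) = 504 ≡ 10, so v_2 = 10^{−1} = 4 (mod 13).
  i = 3 (α = 4): (4−5)(4−1)(4−7)(4−8) = (−1)·3·(−3)·(−4) = −36 ≡ 3, so v_3 = 3^{−1} = 9 (mod 13).
  i = 4 (α = 7): (7−5)(7−1)(7−4)(7−8) = 2·6·3·(−1) = −36 ≡ 3, so v_4 = 3^{−1} = 9 (mod 13).
  i = 5 (α = 8): (8−5)(8−1)(8−4)(8−7) = 3·7·4·1 = 84 ≡ 6, so v_5 = 6^{−1} = 11 (mod 13).
  v = [6, 4, 9, 9, 11].
Step 2: syndromes of r = [9, 6, 7, 0, 2] (all sums mod 13).
  S_0 = Σ v_i r_i = 6·9 + 4·6 + 9·7 + 9·0 + 11·2 = 163 ≡ 7.
  S_1 = Σ v_i α_i r_i = 6·5·9 + 4·1·6 + 9·4·7 + 9·7·0 + 11·8·2 = 722 ≡ 7.
  α_i^2 mod 13 = [12, 1, 3, 10, 12].
  S_2 = Σ v_i α_i^2 r_i = 6·12·9 + 4·1·6 + 9·3·7 + 9·10·0 + 11·12·2 = 1125 ≡ 7.
  S = (7, 7, 7) ≠ 0, so r is not a codeword (an error is present).
Step 3: locate the error. For a single error e at position i, S_ℓ = v_i·e·α_i^ℓ, so α_err = S_1/S_0.
  S_0^{−1} = 7^{−1} = 2 (mod 13), so α_err = 7·2 = 14 ≡ 1 = α_2. Error position i = 2.
  Consistency check: S_2/S_1 = 7·2 = 14 ≡ 1 = α_err ✓ (single-error assumption holds).
Step 4: error magnitude e = S_0/v_2 = S_0·∏_{j≠2}(α_2 − α_j) = 7·10 = 70 ≡ 5 (mod 13).
Step 5: correct position 2: c_2 = r_2 − e = 6 − 5 ≡ 1 (mod 13). Hence c = [9, 1, 7, 0, 2].
  Check: interpolating c through the α_i gives m(x) = 12 + 2·x (degree < 2) with m(α_i) = c_i for every i, so c is indeed a codeword.


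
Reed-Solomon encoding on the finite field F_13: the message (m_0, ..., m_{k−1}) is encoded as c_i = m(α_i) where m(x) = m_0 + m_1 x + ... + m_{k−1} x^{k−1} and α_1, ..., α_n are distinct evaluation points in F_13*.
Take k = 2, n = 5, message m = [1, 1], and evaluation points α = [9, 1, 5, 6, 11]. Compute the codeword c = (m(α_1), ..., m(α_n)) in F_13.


c = [10, 2, 6, 7, 12]

Message polynomial: m(x) = 1 + 1·x (mod 13).
For each evaluation point α_i, compute m(α_i) mod 13:
  α_1 = 9: Horner steps 1 → 10, so m(9) = 10.
  α_2 = 1: Horner steps 1 → 2, so m(1) = 2.
  α_3 = 5: Horner steps 1 → 6, so m(5) = 6.
  α_4 = 6: Horner steps 1 → 7, so m(6) = 7.
  α_5 = 11: Horner steps 1 → 12, so m(11) = 12.
Codeword c = [10, 2, 6, 7, 12] ∈ F_13^5.


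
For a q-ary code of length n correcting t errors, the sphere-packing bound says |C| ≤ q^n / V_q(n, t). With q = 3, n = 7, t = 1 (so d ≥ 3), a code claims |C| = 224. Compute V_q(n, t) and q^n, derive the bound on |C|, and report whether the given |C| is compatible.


V_q(n, t) = 15, q^n = 2187, Hamming bound = 145, |C| = 224 > bound (violated).

Step 1: Compute V_q(n, t) = Σ_{j=0}^1 C(n, j) (q−1)^j.
  j = 0: C(7,0)·(2)^0 = 1·1 = 1.
  j = 1: C(7,1)·(2)^1 = 7·2 = 14.
  V_q(n, t) = 1 + 14 = 15.
Step 2: q^n = 3^7 = 2187.
Step 3: Hamming bound ⌊q^n / V_q(n,t)⌋ = ⌊2187/15⌋ = 145.
Step 4: Compare |C| = 224 to 145: violated.
The claimed |C| lies above the Hamming bound, so no 3-ary code of length 7 with d ≥ 3 can have 224 codewords.


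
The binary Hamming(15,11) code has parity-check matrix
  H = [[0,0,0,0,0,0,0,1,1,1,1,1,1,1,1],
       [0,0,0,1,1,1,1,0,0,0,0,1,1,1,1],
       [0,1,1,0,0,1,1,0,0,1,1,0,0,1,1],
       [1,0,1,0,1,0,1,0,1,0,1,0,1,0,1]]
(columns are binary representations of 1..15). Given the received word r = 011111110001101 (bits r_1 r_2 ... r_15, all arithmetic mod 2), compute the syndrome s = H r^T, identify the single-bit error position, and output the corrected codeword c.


s = (0, 1, 1, 1)^T, error position = 7, corrected codeword c = 011111010001101

Compute s = H r^T mod 2 one row at a time:
  s_1 = 1 + 0 + 0 + 0 + 1 + 1 + 0 + 1 = 4 ≡ 0 (mod 2).
  s_2 = 1 + 1 + 1 + 1 + 1 + 1 + 0 + 1 = 7 ≡ 1 (mod 2).
  s_3 = 1 + 1 + 1 + 1 + 0 + 0 + 0 + 1 = 5 ≡ 1 (mod 2).
  s_4 = 0 + 1 + 1 + 1 + 0 + 0 + 1 + 1 = 5 ≡ 1 (mod 2).
s = (0, 1, 1, 1)^T — this equals column 7 of H (binary 0111), so error is at position 7.
Correct: flip bit 7 of r = 011111110001101 to get c = 011111010001101.


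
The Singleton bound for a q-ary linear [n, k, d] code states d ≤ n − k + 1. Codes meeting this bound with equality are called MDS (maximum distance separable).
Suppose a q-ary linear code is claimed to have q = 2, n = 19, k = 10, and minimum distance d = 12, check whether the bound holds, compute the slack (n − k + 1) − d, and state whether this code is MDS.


Singleton RHS = n − k + 1 = 10, slack = -2, bound violated (no such code; not MDS).

Singleton bound: d ≤ n − k + 1.
Here n = 19, k = 10, so n − k + 1 = 10.
Given d = 12, check d ≤ 10: NO.
Slack = (n − k + 1) − d = -2.
The slack is negative: d = 12 exceeds n − k + 1 = 10 by 2, so the Singleton bound is violated and no linear [19, 10, 12]_2 code can exist. In particular it is not MDS (MDS requires d = n − k + 1 exactly).
Description: the claimed parameters are [19, 10, 12]_2; such a code would be impossible (violates the Singleton bound).


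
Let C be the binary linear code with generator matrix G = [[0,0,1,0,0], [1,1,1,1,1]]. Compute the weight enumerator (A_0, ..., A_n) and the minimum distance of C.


Weight distribution: A_0 = 1, A_1 = 1, A_4 = 1, A_5 = 1. Minimum distance d = 1.

Enumerate all 2^2 = 4 messages m ∈ F_2^2.
For each, compute codeword c = mG in F_2^5, then tally its weight.
  m = 00 → c = 00000, weight = 0.
  m = 10 → c = 00100, weight = 1.
  m = 01 → c = 11111, weight = 5.
  m = 11 → c = 11011, weight = 4.
Tally weights:
  weight 0: 1 codewords.
  weight 1: 1 codewords.
  weight 4: 1 codewords.
  weight 5: 1 codewords.
Minimum distance d = smallest w > 0 with A_w > 0 = 1.
Sanity: Σ A_w = 4 = 2^2 = 4 ✓.


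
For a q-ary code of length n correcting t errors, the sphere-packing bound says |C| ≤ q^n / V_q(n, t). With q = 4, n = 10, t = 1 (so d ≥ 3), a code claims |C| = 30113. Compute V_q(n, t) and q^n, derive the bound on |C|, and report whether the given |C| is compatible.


V_q(n, t) = 31, q^n = 1048576, Hamming bound = 33825, |C| = 30113 ≤ bound (satisfied).

Step 1: Compute V_q(n, t) = Σ_{j=0}^1 C(n, j) (q−1)^j.
  j = 0: C(10,0)·(3)^0 = 1·1 = 1.
  j = 1: C(10,1)·(3)^1 = 10·3 = 30.
  V_q(n, t) = 1 + 30 = 31.
Step 2: q^n = 4^10 = 1048576.
Step 3: Hamming bound ⌊q^n / V_q(n,t)⌋ = ⌊1048576/31⌋ = 33825.
Step 4: Compare |C| = 30113 to 33825: satisfied.
The claimed |C| lies below the Hamming bound.


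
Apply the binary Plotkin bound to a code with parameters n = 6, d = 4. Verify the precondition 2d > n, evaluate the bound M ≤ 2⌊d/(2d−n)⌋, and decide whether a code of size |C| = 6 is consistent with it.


Plotkin bound M ≤ 4; given |C| = 6 > bound (violated).

Check applicability: 2d = 8, n = 6.
2d − n = 2 > 0, so Plotkin applies.
Compute d/(2d−n) = 4/2 ≈ 2.0000.
⌊d/(2d−n)⌋ = 2.
Plotkin bound: M ≤ 2·2 = 4.
Given |C| = 6, check: VIOLATED.
This |C| is above the Plotkin bound, so no binary code with n = 6, d = 4 and 6 codewords exists.


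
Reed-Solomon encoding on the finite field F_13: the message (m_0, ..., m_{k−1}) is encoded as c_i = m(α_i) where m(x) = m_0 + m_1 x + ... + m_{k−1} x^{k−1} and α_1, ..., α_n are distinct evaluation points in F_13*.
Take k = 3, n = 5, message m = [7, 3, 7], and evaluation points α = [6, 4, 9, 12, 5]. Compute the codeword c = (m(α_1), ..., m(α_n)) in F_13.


c = [4, 1, 3, 11, 2]

Message polynomial: m(x) = 7 + 3·x + 7·x^2 (mod 13).
For each evaluation point α_i, compute m(α_i) mod 13:
  α_1 = 6: Horner steps 7 → 6 → 4, so m(6) = 4.
  α_2 = 4: Horner steps 7 → 5 → 1, so m(4) = 1.
  α_3 = 9: Horner steps 7 → 1 → 3, so m(9) = 3.
  α_4 = 12: Horner steps 7 → 9 → 11, so m(12) = 11.
  α_5 = 5: Horner steps 7 → 12 → 2, so m(5) = 2.
Codeword c = [4, 1, 3, 11, 2] ∈ F_13^5.


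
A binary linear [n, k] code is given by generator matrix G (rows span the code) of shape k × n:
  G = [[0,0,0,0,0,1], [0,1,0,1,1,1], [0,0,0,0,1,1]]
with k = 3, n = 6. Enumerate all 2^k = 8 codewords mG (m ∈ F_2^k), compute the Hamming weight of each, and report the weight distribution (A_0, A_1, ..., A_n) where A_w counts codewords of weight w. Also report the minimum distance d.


Weight distribution: A_0 = 1, A_1 = 2, A_2 = 2, A_3 = 2, A_4 = 1. Minimum distance d = 1.

Enumerate all 2^3 = 8 messages m ∈ F_2^3.
For each, compute codeword c = mG in F_2^6, then tally its weight.
  m = 000 → c = 000000, weight = 0.
  m = 100 → c = 000001, weight = 1.
  m = 010 → c = 010111, weight = 4.
  m = 110 → c = 010110, weight = 3.
  m = 001 → c = 000011, weight = 2.
  m = 101 → c = 000010, weight = 1.
  m = 011 → c = 010100, weight = 2.
  m = 111 → c = 010101, weight = 3.
Tally weights:
  weight 0: 1 codewords.
  weight 1: 2 codewords.
  weight 2: 2 codewords.
  weight 3: 2 codewords.
  weight 4: 1 codewords.
Minimum distance d = smallest w > 0 with A_w > 0 = 1.
Sanity: Σ A_w = 8 = 2^3 = 8 ✓.


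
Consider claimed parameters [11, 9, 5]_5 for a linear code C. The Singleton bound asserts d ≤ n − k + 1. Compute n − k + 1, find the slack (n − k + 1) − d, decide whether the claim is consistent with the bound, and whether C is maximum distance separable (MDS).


Singleton RHS = n − k + 1 = 3, slack = -2, bound violated (no such code; not MDS).

Singleton bound: d ≤ n − k + 1.
Here n = 11, k = 9, so n − k + 1 = 3.
Given d = 5, check d ≤ 3: NO.
Slack = (n − k + 1) − d = -2.
The slack is negative: d = 5 exceeds n − k + 1 = 3 by 2, so the Singleton bound is violated and no linear [11, 9, 5]_5 code can exist. In particular it is not MDS (MDS requires d = n − k + 1 exactly).
Description: the claimed parameters are [11, 9, 5]_5; such a code would be impossible (violates the Singleton bound).


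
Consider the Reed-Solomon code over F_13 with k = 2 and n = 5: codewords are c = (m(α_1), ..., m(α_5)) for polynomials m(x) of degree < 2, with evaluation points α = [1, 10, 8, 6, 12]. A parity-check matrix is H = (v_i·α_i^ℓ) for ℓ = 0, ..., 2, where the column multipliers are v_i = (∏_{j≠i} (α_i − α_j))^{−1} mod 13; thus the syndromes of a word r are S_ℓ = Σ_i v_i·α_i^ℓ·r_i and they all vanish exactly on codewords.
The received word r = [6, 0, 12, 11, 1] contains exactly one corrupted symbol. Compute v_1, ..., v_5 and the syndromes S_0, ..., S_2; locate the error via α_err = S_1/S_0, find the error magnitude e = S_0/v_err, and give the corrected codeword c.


S = (8, 8, 8), error at position 1, error magnitude e = 4, c = [2, 0, 12, 11, 1].

Step 1: column multipliers v_i = (∏_{j≠i}(α_i − α_j))^{−1} mod 13.
  i = 1 (α = 1): (1−10)(1−8)(1−6)(1−12) = (−9)·(−7)·(−5)·(−11) = 3465 ≡ 7, so v_1 = 7^{−1} = 2 (mod 13).
  i = 2 (α = 10): (10−1)(10−8)(10−6)(10−12) = 9·2·4·(−2) = −144 ≡ 12, so v_2 = 12^{−1} = 12 (mod 13).
  i = 3 (α = 8): (8−1)(8−10)(8−6)(8−12) = 7·(−2)·2·(−4) = 112 ≡ 8, so v_3 = 8^{−1} = 5 (mod 13).
  i = 4 (α = 6): (6−1)(6−10)(6−8)(6−12) = 5·(−4)·(−2)·(−6) = −240 ≡ 7, so v_4 = 7^{−1} = 2 (mod 13).
  i = 5 (α = 12): (12−1)(12−10)(12−8)(12−6) = 11·2·4·6 = 528 ≡ 8, so v_5 = 8^{−1} = 5 (mod 13).
  v = [2, 12, 5, 2, 5].
Step 2: syndromes of r = [6, 0, 12, 11, 1] (all sums mod 13).
  S_0 = Σ v_i r_i = 2·6 + 12·0 + 5·12 + 2·11 + 5·1 = 99 ≡ 8.
  S_1 = Σ v_i α_i r_i = 2·1·6 + 12·10·0 + 5·8·12 + 2·6·11 + 5·12·1 = 684 ≡ 8.
  α_i^2 mod 13 = [1, 9, 12, 10, 1].
  S_2 = Σ v_i α_i^2 r_i = 2·1·6 + 12·9·0 + 5·12·12 + 2·10·11 + 5·1·1 = 957 ≡ 8.
  S = (8, 8, 8) ≠ 0, so r is not a codeword (an error is present).
Step 3: locate the error. For a single error e at position i, S_ℓ = v_i·e·α_i^ℓ, so α_err = S_1/S_0.
  S_0^{−1} = 8^{−1} = 5 (mod 13), so α_err = 8·5 = 40 ≡ 1 = α_1. Error position i = 1.
  Consistency check: S_2/S_1 = 8·5 = 40 ≡ 1 = α_err ✓ (single-error assumption holds).
Step 4: error magnitude e = S_0/v_1 = S_0·∏_{j≠1}(α_1 − α_j) = 8·7 = 56 ≡ 4 (mod 13).
Step 5: correct position 1: c_1 = r_1 − e = 6 − 4 ≡ 2 (mod 13). Hence c = [2, 0, 12, 11, 1].
  Check: interpolating c through the α_i gives m(x) = 8 + 7·x (degree < 2) with m(α_i) = c_i for every i, so c is indeed a codeword.


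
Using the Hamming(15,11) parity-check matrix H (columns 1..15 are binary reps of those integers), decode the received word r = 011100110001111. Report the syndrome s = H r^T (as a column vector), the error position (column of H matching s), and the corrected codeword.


s = (1, 0, 1, 0)^T, error position = 10, corrected codeword c = 011100110101111

Compute s = H r^T mod 2 one row at a time:
  s_1 = 1 + 0 + 0 + 0 + 1 + 1 + 1 + 1 = 5 ≡ 1 (mod 2).
  s_2 = 1 + 0 + 0 + 1 + 1 + 1 + 1 + 1 = 6 ≡ 0 (mod 2).
  s_3 = 1 + 1 + 0 + 1 + 0 + 0 + 1 + 1 = 5 ≡ 1 (mod 2).
  s_4 = 0 + 1 + 0 + 1 + 0 + 0 + 1 + 1 = 4 ≡ 0 (mod 2).
s = (1, 0, 1, 0)^T — this equals column 10 of H (binary 1010), so error is at position 10.
Correct: flip bit 10 of r = 011100110001111 to get c = 011100110101111.


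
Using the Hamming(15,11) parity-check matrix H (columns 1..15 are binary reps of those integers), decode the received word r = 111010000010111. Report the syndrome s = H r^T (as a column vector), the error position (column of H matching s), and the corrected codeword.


s = (0, 0, 1, 0)^T, error position = 2, corrected codeword c = 101010000010111

Compute s = H r^T mod 2 one row at a time:
  s_1 = 0 + 0 + 0 + 1 + 0 + 1 + 1 + 1 = 4 ≡ 0 (mod 2).
  s_2 = 0 + 1 + 0 + 0 + 0 + 1 + 1 + 1 = 4 ≡ 0 (mod 2).
  s_3 = 1 + 1 + 0 + 0 + 0 + 1 + 1 + 1 = 5 ≡ 1 (mod 2).
  s_4 = 1 + 1 + 1 + 0 + 0 + 1 + 1 + 1 = 6 ≡ 0 (mod 2).
s = (0, 0, 1, 0)^T — this equals column 2 of H (binary 0010), so error is at position 2.
Correct: flip bit 2 of r = 111010000010111 to get c = 101010000010111.


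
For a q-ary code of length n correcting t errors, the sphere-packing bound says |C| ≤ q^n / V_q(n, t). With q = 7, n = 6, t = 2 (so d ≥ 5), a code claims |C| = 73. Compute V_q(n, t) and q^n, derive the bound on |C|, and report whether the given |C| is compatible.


V_q(n, t) = 577, q^n = 117649, Hamming bound = 203, |C| = 73 ≤ bound (satisfied).

Step 1: Compute V_q(n, t) = Σ_{j=0}^2 C(n, j) (q−1)^j.
  j = 0: C(6,0)·(6)^0 = 1·1 = 1.
  j = 1: C(6,1)·(6)^1 = 6·6 = 36.
  j = 2: C(6,2)·(6)^2 = 15·36 = 540.
  V_q(n, t) = 1 + 36 + 540 = 577.
Step 2: q^n = 7^6 = 117649.
Step 3: Hamming bound ⌊q^n / V_q(n,t)⌋ = ⌊117649/577⌋ = 203.
Step 4: Compare |C| = 73 to 203: satisfied.
The claimed |C| lies below the Hamming bound.


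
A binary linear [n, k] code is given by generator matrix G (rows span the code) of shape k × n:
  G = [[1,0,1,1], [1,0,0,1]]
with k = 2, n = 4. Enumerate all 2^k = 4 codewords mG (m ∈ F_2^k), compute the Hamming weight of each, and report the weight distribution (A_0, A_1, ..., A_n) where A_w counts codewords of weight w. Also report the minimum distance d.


Weight distribution: A_0 = 1, A_1 = 1, A_2 = 1, A_3 = 1. Minimum distance d = 1.

Enumerate all 2^2 = 4 messages m ∈ F_2^2.
For each, compute codeword c = mG in F_2^4, then tally its weight.
  m = 00 → c = 0000, weight = 0.
  m = 10 → c = 1011, weight = 3.
  m = 01 → c = 1001, weight = 2.
  m = 11 → c = 0010, weight = 1.
Tally weights:
  weight 0: 1 codewords.
  weight 1: 1 codewords.
  weight 2: 1 codewords.
  weight 3: 1 codewords.
Minimum distance d = smallest w > 0 with A_w > 0 = 1.
Sanity: Σ A_w = 4 = 2^2 = 4 ✓.


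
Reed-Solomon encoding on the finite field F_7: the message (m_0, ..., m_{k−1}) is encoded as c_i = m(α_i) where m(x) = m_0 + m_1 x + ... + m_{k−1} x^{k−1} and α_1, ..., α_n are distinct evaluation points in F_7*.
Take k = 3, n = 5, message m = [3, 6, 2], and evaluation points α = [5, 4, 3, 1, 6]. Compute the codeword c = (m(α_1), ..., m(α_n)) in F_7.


c = [6, 3, 4, 4, 6]

Message polynomial: m(x) = 3 + 6·x + 2·x^2 (mod 7).
For each evaluation point α_i, compute m(α_i) mod 7:
  α_1 = 5: Horner steps 2 → 2 → 6, so m(5) = 6.
  α_2 = 4: Horner steps 2 → 0 → 3, so m(4) = 3.
  α_3 = 3: Horner steps 2 → 5 → 4, so m(3) = 4.
  α_4 = 1: Horner steps 2 → 1 → 4, so m(1) = 4.
  α_5 = 6: Horner steps 2 → 4 → 6, so m(6) = 6.
Codeword c = [6, 3, 4, 4, 6] ∈ F_7^5.


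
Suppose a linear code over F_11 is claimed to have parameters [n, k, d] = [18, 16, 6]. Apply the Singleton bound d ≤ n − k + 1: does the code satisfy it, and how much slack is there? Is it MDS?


Singleton RHS = n − k + 1 = 3, slack = -3, bound violated (no such code; not MDS).

Singleton bound: d ≤ n − k + 1.
Here n = 18, k = 16, so n − k + 1 = 3.
Given d = 6, check d ≤ 3: NO.
Slack = (n − k + 1) − d = -3.
The slack is negative: d = 6 exceeds n − k + 1 = 3 by 3, so the Singleton bound is violated and no linear [18, 16, 6]_11 code can exist. In particular it is not MDS (MDS requires d = n − k + 1 exactly).
Description: the claimed parameters are [18, 16, 6]_11; such a code would be impossible (violates the Singleton bound).


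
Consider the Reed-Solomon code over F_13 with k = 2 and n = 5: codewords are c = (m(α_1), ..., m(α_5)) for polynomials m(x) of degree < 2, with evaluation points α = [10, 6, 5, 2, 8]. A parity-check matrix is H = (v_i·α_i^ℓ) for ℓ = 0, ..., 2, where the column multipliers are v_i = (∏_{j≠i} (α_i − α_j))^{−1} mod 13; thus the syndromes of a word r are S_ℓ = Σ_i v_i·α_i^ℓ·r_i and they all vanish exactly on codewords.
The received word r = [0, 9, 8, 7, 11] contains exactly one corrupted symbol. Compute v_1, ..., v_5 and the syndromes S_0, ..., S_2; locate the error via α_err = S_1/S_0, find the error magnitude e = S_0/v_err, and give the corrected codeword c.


S = (7, 1, 2), error at position 4, error magnitude e = 2, c = [0, 9, 8, 5, 11].

Step 1: column multipliers v_i = (∏_{j≠i}(α_i − α_j))^{−1} mod 13.
  i = 1 (α = 10): (10−6)(10−5)(10−2)(10−8) = 4·5·8·2 = 320 ≡ 8, so v_1 = 8^{−1} = 5 (mod 13).
  i = 2 (α = 6): (6−10)(6−5)(6−2)(6−8) = (−4)·1·4·(−2) = 32 ≡ 6, so v_2 = 6^{−1} = 11 (mod 13).
  i = 3 (α = 5): (5−10)(5−6)(5−2)(5−8) = (−5)·(−1)·3·(−3) = −45 ≡ 7, so v_3 = 7^{−1} = 2 (mod 13).
  i = 4 (α = 2): (2−10)(2−6)(2−5)(2−8) = (−8)·(−4)·(−3)·(−6) = 576 ≡ 4, so v_4 = 4^{−1} = 10 (mod 13).
  i = 5 (α = 8): (8−10)(8−6)(8−5)(8−2) = (−2)·2·3·6 = −72 ≡ 6, so v_5 = 6^{−1} = 11 (mod 13).
  v = [5, 11, 2, 10, 11].
Step 2: syndromes of r = [0, 9, 8, 7, 11] (all sums mod 13).
  S_0 = Σ v_i r_i = 5·0 + 11·9 + 2·8 + 10·7 + 11·11 = 306 ≡ 7.
  S_1 = Σ v_i α_i r_i = 5·10·0 + 11·6·9 + 2·5·8 + 10·2·7 + 11·8·11 = 1782 ≡ 1.
  α_i^2 mod 13 = [9, 10, 12, 4, 12].
  S_2 = Σ v_i α_i^2 r_i = 5·9·0 + 11·10·9 + 2·12·8 + 10·4·7 + 11·12·11 = 2914 ≡ 2.
  S = (7, 1, 2) ≠ 0, so r is not a codeword (an error is present).
Step 3: locate the error. For a single error e at position i, S_ℓ = v_i·e·α_i^ℓ, so α_err = S_1/S_0.
  S_0^{−1} = 7^{−1} = 2 (mod 13), so α_err = 1·2 = 2 ≡ 2 = α_4. Error position i = 4.
  Consistency check: S_2/S_1 = 2·1 = 2 ≡ 2 = α_err ✓ (single-error assumption holds).
Step 4: error magnitude e = S_0/v_4 = S_0·∏_{j≠4}(α_4 − α_j) = 7·4 = 28 ≡ 2 (mod 13).
Step 5: correct position 4: c_4 = r_4 − e = 7 − 2 ≡ 5 (mod 13). Hence c = [0, 9, 8, 5, 11].
  Check: interpolating c through the α_i gives m(x) = 3 + 1·x (degree < 2) with m(α_i) = c_i for every i, so c is indeed a codeword.


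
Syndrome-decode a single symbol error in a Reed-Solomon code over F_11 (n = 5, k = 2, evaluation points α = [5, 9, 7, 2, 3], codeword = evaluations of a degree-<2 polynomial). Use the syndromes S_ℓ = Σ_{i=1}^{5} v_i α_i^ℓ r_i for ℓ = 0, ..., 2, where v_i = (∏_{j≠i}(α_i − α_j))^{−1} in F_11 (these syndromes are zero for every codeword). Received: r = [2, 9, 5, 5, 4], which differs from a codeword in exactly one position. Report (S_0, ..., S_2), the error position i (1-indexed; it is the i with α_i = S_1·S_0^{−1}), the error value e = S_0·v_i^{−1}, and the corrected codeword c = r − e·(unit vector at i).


S = (2, 3, 10), error at position 3, error magnitude e = 5, c = [2, 9, 0, 5, 4].

Step 1: column multipliers v_i = (∏_{j≠i}(α_i − α_j))^{−1} mod 11.
  i = 1 (α = 5): (5−9)(5−7)(5−2)(5−3) = (−4)·(−2)·3·2 = 48 ≡ 4, so v_1 = 4^{−1} = 3 (mod 11).
  i = 2 (α = 9): (9−5)(9−7)(9−2)(9−3) = 4·2·7·6 = 336 ≡ 6, so v_2 = 6^{−1} = 2 (mod 11).
  i = 3 (α = 7): (7−5)(7−9)(7−2)(7−3) = 2·(−2)·5·4 = −80 ≡ 8, so v_3 = 8^{−1} = 7 (mod 11).
  i = 4 (α = 2): (2−5)(2−9)(2−7)(2−3) = (−3)·(−7)·(−5)·(−1) = 105 ≡ 6, so v_4 = 6^{−1} = 2 (mod 11).
  i = 5 (α = 3): (3−5)(3−9)(3−7)(3−2) = (−2)·(−6)·(−4)·1 = −48 ≡ 7, so v_5 = 7^{−1} = 8 (mod 11).
  v = [3, 2, 7, 2, 8].
Step 2: syndromes of r = [2, 9, 5, 5, 4] (all sums mod 11).
  S_0 = Σ v_i r_i = 3·2 + 2·9 + 7·5 + 2·5 + 8·4 = 101 ≡ 2.
  S_1 = Σ v_i α_i r_i = 3·5·2 + 2·9·9 + 7·7·5 + 2·2·5 + 8·3·4 = 553 ≡ 3.
  α_i^2 mod 11 = [3, 4, 5, 4, 9].
  S_2 = Σ v_i α_i^2 r_i = 3·3·2 + 2·4·9 + 7·5·5 + 2·4·5 + 8·9·4 = 593 ≡ 10.
  S = (2, 3, 10) ≠ 0, so r is not a codeword (an error is present).
Step 3: locate the error. For a single error e at position i, S_ℓ = v_i·e·α_i^ℓ, so α_err = S_1/S_0.
  S_0^{−1} = 2^{−1} = 6 (mod 11), so α_err = 3·6 = 18 ≡ 7 = α_3. Error position i = 3.
  Consistency check: S_2/S_1 = 10·4 = 40 ≡ 7 = α_err ✓ (single-error assumption holds).
Step 4: error magnitude e = S_0/v_3 = S_0·∏_{j≠3}(α_3 − α_j) = 2·8 = 16 ≡ 5 (mod 11).
Step 5: correct position 3: c_3 = r_3 − e = 5 − 5 ≡ 0 (mod 11). Hence c = [2, 9, 0, 5, 4].
  Check: interpolating c through the α_i gives m(x) = 7 + 10·x (degree < 2) with m(α_i) = c_i for every i, so c is indeed a codeword.


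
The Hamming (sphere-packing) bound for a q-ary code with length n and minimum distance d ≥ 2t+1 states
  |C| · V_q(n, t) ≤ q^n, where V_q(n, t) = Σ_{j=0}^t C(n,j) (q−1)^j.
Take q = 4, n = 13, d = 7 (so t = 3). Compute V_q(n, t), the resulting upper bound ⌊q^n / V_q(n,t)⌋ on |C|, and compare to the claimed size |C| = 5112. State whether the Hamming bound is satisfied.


V_q(n, t) = 8464, q^n = 67108864, Hamming bound = 7928, |C| = 5112 ≤ bound (satisfied).

Step 1: Compute V_q(n, t) = Σ_{j=0}^3 C(n, j) (q−1)^j.
  j = 0: C(13,0)·(3)^0 = 1·1 = 1.
  j = 1: C(13,1)·(3)^1 = 13·3 = 39.
  j = 2: C(13,2)·(3)^2 = 78·9 = 702.
  j = 3: C(13,3)·(3)^3 = 286·27 = 7722.
  V_q(n, t) = 1 + 39 + 702 + 7722 = 8464.
Step 2: q^n = 4^13 = 67108864.
Step 3: Hamming bound ⌊q^n / V_q(n,t)⌋ = ⌊67108864/8464⌋ = 7928.
Step 4: Compare |C| = 5112 to 7928: satisfied.
The claimed |C| lies below the Hamming bound.


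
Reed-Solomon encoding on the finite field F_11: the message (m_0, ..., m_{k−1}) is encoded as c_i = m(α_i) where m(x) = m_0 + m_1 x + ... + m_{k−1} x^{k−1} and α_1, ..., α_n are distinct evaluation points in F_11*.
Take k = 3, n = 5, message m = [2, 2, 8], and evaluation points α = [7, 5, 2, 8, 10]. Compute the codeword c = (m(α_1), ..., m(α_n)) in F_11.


c = [1, 3, 5, 2, 8]

Message polynomial: m(x) = 2 + 2·x + 8·x^2 (mod 11).
For each evaluation point α_i, compute m(α_i) mod 11:
  α_1 = 7: Horner steps 8 → 3 → 1, so m(7) = 1.
  α_2 = 5: Horner steps 8 → 9 → 3, so m(5) = 3.
  α_3 = 2: Horner steps 8 → 7 → 5, so m(2) = 5.
  α_4 = 8: Horner steps 8 → 0 → 2, so m(8) = 2.
  α_5 = 10: Horner steps 8 → 5 → 8, so m(10) = 8.
Codeword c = [1, 3, 5, 2, 8] ∈ F_11^5.


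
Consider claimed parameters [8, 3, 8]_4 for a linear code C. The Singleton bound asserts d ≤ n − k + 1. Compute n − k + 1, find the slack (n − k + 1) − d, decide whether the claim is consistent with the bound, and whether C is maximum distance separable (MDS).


Singleton RHS = n − k + 1 = 6, slack = -2, bound violated (no such code; not MDS).

Singleton bound: d ≤ n − k + 1.
Here n = 8, k = 3, so n − k + 1 = 6.
Given d = 8, check d ≤ 6: NO.
Slack = (n − k + 1) − d = -2.
The slack is negative: d = 8 exceeds n − k + 1 = 6 by 2, so the Singleton bound is violated and no linear [8, 3, 8]_4 code can exist. In particular it is not MDS (MDS requires d = n − k + 1 exactly).
Description: the claimed parameters are [8, 3, 8]_4; such a code would be impossible (violates the Singleton bound).


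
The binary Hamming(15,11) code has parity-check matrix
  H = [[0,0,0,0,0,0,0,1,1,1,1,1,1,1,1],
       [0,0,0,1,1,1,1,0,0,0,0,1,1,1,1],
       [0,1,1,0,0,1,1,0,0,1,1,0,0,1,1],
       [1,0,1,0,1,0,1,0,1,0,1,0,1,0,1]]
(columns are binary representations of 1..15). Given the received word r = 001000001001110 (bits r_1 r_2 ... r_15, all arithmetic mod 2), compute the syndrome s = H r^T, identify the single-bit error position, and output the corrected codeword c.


s = (0, 1, 0, 1)^T, error position = 5, corrected codeword c = 001010001001110

Compute s = H r^T mod 2 one row at a time:
  s_1 = 0 + 1 + 0 + 0 + 1 + 1 + 1 + 0 = 4 ≡ 0 (mod 2).
  s_2 = 0 + 0 + 0 + 0 + 1 + 1 + 1 + 0 = 3 ≡ 1 (mod 2).
  s_3 = 0 + 1 + 0 + 0 + 0 + 0 + 1 + 0 = 2 ≡ 0 (mod 2).
  s_4 = 0 + 1 + 0 + 0 + 1 + 0 + 1 + 0 = 3 ≡ 1 (mod 2).
s = (0, 1, 0, 1)^T — this equals column 5 of H (binary 0101), so error is at position 5.
Correct: flip bit 5 of r = 001000001001110 to get c = 001010001001110.


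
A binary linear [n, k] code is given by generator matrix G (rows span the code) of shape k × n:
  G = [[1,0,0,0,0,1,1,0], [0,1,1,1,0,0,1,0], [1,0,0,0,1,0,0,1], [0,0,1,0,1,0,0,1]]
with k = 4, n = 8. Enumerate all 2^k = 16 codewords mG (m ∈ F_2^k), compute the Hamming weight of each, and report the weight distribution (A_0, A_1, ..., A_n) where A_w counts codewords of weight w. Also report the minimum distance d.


Weight distribution: A_0 = 1, A_2 = 1, A_3 = 5, A_4 = 3, A_5 = 2, A_6 = 3, A_7 = 1. Minimum distance d = 2.

Enumerate all 2^4 = 16 messages m ∈ F_2^4.
For each, compute codeword c = mG in F_2^8, then tally its weight.
  m = 0000 → c = 00000000, weight = 0.
  m = 1000 → c = 10000110, weight = 3.
  m = 0100 → c = 01110010, weight = 4.
  m = 1100 → c = 11110100, weight = 5.
  m = 0010 → c = 10001001, weight = 3.
  m = 1010 → c = 00001111, weight = 4.
  m = 0110 → c = 11111011, weight = 7.
  m = 1110 → c = 01111101, weight = 6.
  m = 0001 → c = 00101001, weight = 3.
  m = 1001 → c = 10101111, weight = 6.
  m = 0101 → c = 01011011, weight = 5.
  m = 1101 → c = 11011101, weight = 6.
  m = 0011 → c = 10100000, weight = 2.
  m = 1011 → c = 00100110, weight = 3.
  m = 0111 → c = 11010010, weight = 4.
  m = 1111 → c = 01010100, weight = 3.
Tally weights:
  weight 0: 1 codewords.
  weight 2: 1 codewords.
  weight 3: 5 codewords.
  weight 4: 3 codewords.
  weight 5: 2 codewords.
  weight 6: 3 codewords.
  weight 7: 1 codewords.
Minimum distance d = smallest w > 0 with A_w > 0 = 2.
Sanity: Σ A_w = 16 = 2^4 = 16 ✓.


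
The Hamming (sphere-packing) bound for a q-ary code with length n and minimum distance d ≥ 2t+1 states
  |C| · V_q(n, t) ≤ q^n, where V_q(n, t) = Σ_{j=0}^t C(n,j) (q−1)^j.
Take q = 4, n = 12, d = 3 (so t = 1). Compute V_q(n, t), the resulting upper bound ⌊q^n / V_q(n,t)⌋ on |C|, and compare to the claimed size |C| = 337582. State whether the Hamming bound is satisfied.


V_q(n, t) = 37, q^n = 16777216, Hamming bound = 453438, |C| = 337582 ≤ bound (satisfied).

Step 1: Compute V_q(n, t) = Σ_{j=0}^1 C(n, j) (q−1)^j.
  j = 0: C(12,0)·(3)^0 = 1·1 = 1.
  j = 1: C(12,1)·(3)^1 = 12·3 = 36.
  V_q(n, t) = 1 + 36 = 37.
Step 2: q^n = 4^12 = 16777216.
Step 3: Hamming bound ⌊q^n / V_q(n,t)⌋ = ⌊16777216/37⌋ = 453438.
Step 4: Compare |C| = 337582 to 453438: satisfied.
The claimed |C| lies below the Hamming bound.


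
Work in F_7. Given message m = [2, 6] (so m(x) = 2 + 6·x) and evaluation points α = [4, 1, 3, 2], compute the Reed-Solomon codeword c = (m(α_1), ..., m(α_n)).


c = [5, 1, 6, 0]

Message polynomial: m(x) = 2 + 6·x (mod 7).
For each evaluation point α_i, compute m(α_i) mod 7:
  α_1 = 4: Horner steps 6 → 5, so m(4) = 5.
  α_2 = 1: Horner steps 6 → 1, so m(1) = 1.
  α_3 = 3: Horner steps 6 → 6, so m(3) = 6.
  α_4 = 2: Horner steps 6 → 0, so m(2) = 0.
Codeword c = [5, 1, 6, 0] ∈ F_7^4.


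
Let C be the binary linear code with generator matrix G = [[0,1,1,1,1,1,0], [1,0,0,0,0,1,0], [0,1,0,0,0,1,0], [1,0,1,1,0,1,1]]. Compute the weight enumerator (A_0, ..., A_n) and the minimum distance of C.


Weight distribution: A_0 = 1, A_2 = 4, A_3 = 2, A_4 = 3, A_5 = 6. Minimum distance d = 2.

Enumerate all 2^4 = 16 messages m ∈ F_2^4.
For each, compute codeword c = mG in F_2^7, then tally its weight.
  m = 0000 → c = 0000000, weight = 0.
  m = 1000 → c = 0111110, weight = 5.
  m = 0100 → c = 1000010, weight = 2.
  m = 1100 → c = 1111100, weight = 5.
  m = 0010 → c = 0100010, weight = 2.
  m = 1010 → c = 0011100, weight = 3.
  m = 0110 → c = 1100000, weight = 2.
  m = 1110 → c = 1011110, weight = 5.
  m = 0001 → c = 1011011, weight = 5.
  m = 1001 → c = 1100101, weight = 4.
  m = 0101 → c = 0011001, weight = 3.
  m = 1101 → c = 0100111, weight = 4.
  m = 0011 → c = 1111001, weight = 5.
  m = 1011 → c = 1000111, weight = 4.
  m = 0111 → c = 0111011, weight = 5.
  m = 1111 → c = 0000101, weight = 2.
Tally weights:
  weight 0: 1 codewords.
  weight 2: 4 codewords.
  weight 3: 2 codewords.
  weight 4: 3 codewords.
  weight 5: 6 codewords.
Minimum distance d = smallest w > 0 with A_w > 0 = 2.
Sanity: Σ A_w = 16 = 2^4 = 16 ✓.


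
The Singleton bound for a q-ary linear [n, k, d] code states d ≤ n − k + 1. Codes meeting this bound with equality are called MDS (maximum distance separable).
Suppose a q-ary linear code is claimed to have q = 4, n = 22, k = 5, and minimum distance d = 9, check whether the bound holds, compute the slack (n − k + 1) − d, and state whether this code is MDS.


Singleton RHS = n − k + 1 = 18, slack = 9, bound satisfied, not MDS.

Singleton bound: d ≤ n − k + 1.
Here n = 22, k = 5, so n − k + 1 = 18.
Given d = 9, check d ≤ 18: YES.
Slack = (n − k + 1) − d = 9.
The code is NOT MDS (slack = 9 > 0).
Description: the claimed parameters are [22, 5, 9]_4; such a code would be non-MDS.


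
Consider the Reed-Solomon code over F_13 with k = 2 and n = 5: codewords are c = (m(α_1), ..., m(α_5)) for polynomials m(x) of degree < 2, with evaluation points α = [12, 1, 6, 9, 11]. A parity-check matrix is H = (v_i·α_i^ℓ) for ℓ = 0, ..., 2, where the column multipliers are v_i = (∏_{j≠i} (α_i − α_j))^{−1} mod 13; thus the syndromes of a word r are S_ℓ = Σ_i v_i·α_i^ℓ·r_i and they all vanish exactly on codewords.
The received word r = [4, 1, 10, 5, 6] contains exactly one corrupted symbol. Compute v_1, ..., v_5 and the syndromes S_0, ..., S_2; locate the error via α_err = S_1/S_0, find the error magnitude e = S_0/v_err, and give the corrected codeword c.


S = (10, 3, 10), error at position 1, error magnitude e = 4, c = [0, 1, 10, 5, 6].

Step 1: column multipliers v_i = (∏_{j≠i}(α_i − α_j))^{−1} mod 13.
  i = 1 (α = 12): (12−1)(12−6)(12−9)(12−11) = 11·6·3·1 = 198 ≡ 3, so v_1 = 3^{−1} = 9 (mod 13).
  i = 2 (α = 1): (1−12)(1−6)(1−9)(1−11) = (−11)·(−5)·(−8)·(−10) = 4400 ≡ 6, so v_2 = 6^{−1} = 11 (mod 13).
  i = 3 (α = 6): (6−12)(6−1)(6−9)(6−11) = (−6)·5·(−3)·(−5) = −450 ≡ 5, so v_3 = 5^{−1} = 8 (mod 13).
  i = 4 (α = 9): (9−12)(9−1)(9−6)(9−11) = (−3)·8·3·(−2) = 144 ≡ 1, so v_4 = 1^{−1} = 1 (mod 13).
  i = 5 (α = 11): (11−12)(11−1)(11−6)(11−9) = (−1)·10·5·2 = −100 ≡ 4, so v_5 = 4^{−1} = 10 (mod 13).
  v = [9, 11, 8, 1, 10].
Step 2: syndromes of r = [4, 1, 10, 5, 6] (all sums mod 13).
  S_0 = Σ v_i r_i = 9·4 + 11·1 + 8·10 + 1·5 + 10·6 = 192 ≡ 10.
  S_1 = Σ v_i α_i r_i = 9·12·4 + 11·1·1 + 8·6·10 + 1·9·5 + 10·11·6 = 1628 ≡ 3.
  α_i^2 mod 13 = [1, 1, 10, 3, 4].
  S_2 = Σ v_i α_i^2 r_i = 9·1·4 + 11·1·1 + 8·10·10 + 1·3·5 + 10·4·6 = 1102 ≡ 10.
  S = (10, 3, 10) ≠ 0, so r is not a codeword (an error is present).
Step 3: locate the error. For a single error e at position i, S_ℓ = v_i·e·α_i^ℓ, so α_err = S_1/S_0.
  S_0^{−1} = 10^{−1} = 4 (mod 13), so α_err = 3·4 = 12 ≡ 12 = α_1. Error position i = 1.
  Consistency check: S_2/S_1 = 10·9 = 90 ≡ 12 = α_err ✓ (single-error assumption holds).
Step 4: error magnitude e = S_0/v_1 = S_0·∏_{j≠1}(α_1 − α_j) = 10·3 = 30 ≡ 4 (mod 13).
Step 5: correct position 1: c_1 = r_1 − e = 4 − 4 ≡ 0 (mod 13). Hence c = [0, 1, 10, 5, 6].
  Check: interpolating c through the α_i gives m(x) = 7 + 7·x (degree < 2) with m(α_i) = c_i for every i, so c is indeed a codeword.


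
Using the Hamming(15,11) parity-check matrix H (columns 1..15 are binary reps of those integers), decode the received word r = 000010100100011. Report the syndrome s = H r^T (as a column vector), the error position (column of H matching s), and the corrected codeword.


s = (1, 0, 0, 1)^T, error position = 9, corrected codeword c = 000010101100011

Compute s = H r^T mod 2 one row at a time:
  s_1 = 0 + 0 + 1 + 0 + 0 + 0 + 1 + 1 = 3 ≡ 1 (mod 2).
  s_2 = 0 + 1 + 0 + 1 + 0 + 0 + 1 + 1 = 4 ≡ 0 (mod 2).
  s_3 = 0 + 0 + 0 + 1 + 1 + 0 + 1 + 1 = 4 ≡ 0 (mod 2).
  s_4 = 0 + 0 + 1 + 1 + 0 + 0 + 0 + 1 = 3 ≡ 1 (mod 2).
s = (1, 0, 0, 1)^T — this equals column 9 of H (binary 1001), so error is at position 9.
Correct: flip bit 9 of r = 000010100100011 to get c = 000010101100011.


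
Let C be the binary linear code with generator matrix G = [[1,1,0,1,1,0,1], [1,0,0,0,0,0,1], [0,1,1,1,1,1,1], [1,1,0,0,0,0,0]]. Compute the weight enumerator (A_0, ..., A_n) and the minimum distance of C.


Weight distribution: A_0 = 1, A_2 = 3, A_3 = 6, A_4 = 1, A_5 = 2, A_6 = 3. Minimum distance d = 2.

Enumerate all 2^4 = 16 messages m ∈ F_2^4.
For each, compute codeword c = mG in F_2^7, then tally its weight.
  m = 0000 → c = 0000000, weight = 0.
  m = 1000 → c = 1101101, weight = 5.
  m = 0100 → c = 1000001, weight = 2.
  m = 1100 → c = 0101100, weight = 3.
  m = 0010 → c = 0111111, weight = 6.
  m = 1010 → c = 1010010, weight = 3.
  m = 0110 → c = 1111110, weight = 6.
  m = 1110 → c = 0010011, weight = 3.
  m = 0001 → c = 1100000, weight = 2.
  m = 1001 → c = 0001101, weight = 3.
  m = 0101 → c = 0100001, weight = 2.
  m = 1101 → c = 1001100, weight = 3.
  m = 0011 → c = 1011111, weight = 6.
  m = 1011 → c = 0110010, weight = 3.
  m = 0111 → c = 0011110, weight = 4.
  m = 1111 → c = 1110011, weight = 5.
Tally weights:
  weight 0: 1 codewords.
  weight 2: 3 codewords.
  weight 3: 6 codewords.
  weight 4: 1 codewords.
  weight 5: 2 codewords.
  weight 6: 3 codewords.
Minimum distance d = smallest w > 0 with A_w > 0 = 2.
Sanity: Σ A_w = 16 = 2^4 = 16 ✓.


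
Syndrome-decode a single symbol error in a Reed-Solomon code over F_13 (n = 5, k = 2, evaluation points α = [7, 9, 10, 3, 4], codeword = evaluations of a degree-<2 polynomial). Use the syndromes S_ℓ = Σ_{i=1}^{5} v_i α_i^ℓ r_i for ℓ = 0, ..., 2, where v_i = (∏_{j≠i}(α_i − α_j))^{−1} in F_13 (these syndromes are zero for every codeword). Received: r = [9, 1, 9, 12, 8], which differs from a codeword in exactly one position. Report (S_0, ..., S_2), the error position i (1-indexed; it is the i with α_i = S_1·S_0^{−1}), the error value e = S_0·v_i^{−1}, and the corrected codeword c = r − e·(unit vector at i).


S = (10, 9, 12), error at position 3, error magnitude e = 12, c = [9, 1, 10, 12, 8].

Step 1: column multipliers v_i = (∏_{j≠i}(α_i − α_j))^{−1} mod 13.
  i = 1 (α = 7): (7−9)(7−10)(7−3)(7−4) = (−2)·(−3)·4·3 = 72 ≡ 7, so v_1 = 7^{−1} = 2 (mod 13).
  i = 2 (α = 9): (9−7)(9−10)(9−3)(9−4) = 2·(−1)·6·5 = −60 ≡ 5, so v_2 = 5^{−1} = 8 (mod 13).
  i = 3 (α = 10): (10−7)(10−9)(10−3)(10−4) = 3·1·7·6 = 126 ≡ 9, so v_3 = 9^{−1} = 3 (mod 13).
  i = 4 (α = 3): (3−7)(3−9)(3−10)(3−4) = (−4)·(−6)·(−7)·(−1) = 168 ≡ 12, so v_4 = 12^{−1} = 12 (mod 13).
  i = 5 (α = 4): (4−7)(4−9)(4−10)(4−3) = (−3)·(−5)·(−6)·1 = −90 ≡ 1, so v_5 = 1^{−1} = 1 (mod 13).
  v = [2, 8, 3, 12, 1].
Step 2: syndromes of r = [9, 1, 9, 12, 8] (all sums mod 13).
  S_0 = Σ v_i r_i = 2·9 + 8·1 + 3·9 + 12·12 + 1·8 = 205 ≡ 10.
  S_1 = Σ v_i α_i r_i = 2·7·9 + 8·9·1 + 3·10·9 + 12·3·12 + 1·4·8 = 932 ≡ 9.
  α_i^2 mod 13 = [10, 3, 9, 9, 3].
  S_2 = Σ v_i α_i^2 r_i = 2·10·9 + 8·3·1 + 3·9·9 + 12·9·12 + 1·3·8 = 1767 ≡ 12.
  S = (10, 9, 12) ≠ 0, so r is not a codeword (an error is present).
Step 3: locate the error. For a single error e at position i, S_ℓ = v_i·e·α_i^ℓ, so α_err = S_1/S_0.
  S_0^{−1} = 10^{−1} = 4 (mod 13), so α_err = 9·4 = 36 ≡ 10 = α_3. Error position i = 3.
  Consistency check: S_2/S_1 = 12·3 = 36 ≡ 10 = α_err ✓ (single-error assumption holds).
Step 4: error magnitude e = S_0/v_3 = S_0·∏_{j≠3}(α_3 − α_j) = 10·9 = 90 ≡ 12 (mod 13).
Step 5: correct position 3: c_3 = r_3 − e = 9 − 12 ≡ 10 (mod 13). Hence c = [9, 1, 10, 12, 8].
  Check: interpolating c through the α_i gives m(x) = 11 + 9·x (degree < 2) with m(α_i) = c_i for every i, so c is indeed a codeword.


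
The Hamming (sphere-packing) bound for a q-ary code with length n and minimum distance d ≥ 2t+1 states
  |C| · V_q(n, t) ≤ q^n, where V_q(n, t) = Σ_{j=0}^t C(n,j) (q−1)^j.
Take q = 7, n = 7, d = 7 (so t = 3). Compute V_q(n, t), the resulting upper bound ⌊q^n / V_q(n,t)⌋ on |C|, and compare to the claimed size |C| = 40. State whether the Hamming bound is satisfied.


V_q(n, t) = 8359, q^n = 823543, Hamming bound = 98, |C| = 40 ≤ bound (satisfied).

Step 1: Compute V_q(n, t) = Σ_{j=0}^3 C(n, j) (q−1)^j.
  j = 0: C(7,0)·(6)^0 = 1·1 = 1.
  j = 1: C(7,1)·(6)^1 = 7·6 = 42.
  j = 2: C(7,2)·(6)^2 = 21·36 = 756.
  j = 3: C(7,3)·(6)^3 = 35·216 = 7560.
  V_q(n, t) = 1 + 42 + 756 + 7560 = 8359.
Step 2: q^n = 7^7 = 823543.
Step 3: Hamming bound ⌊q^n / V_q(n,t)⌋ = ⌊823543/8359⌋ = 98.
Step 4: Compare |C| = 40 to 98: satisfied.
The claimed |C| lies below the Hamming bound.


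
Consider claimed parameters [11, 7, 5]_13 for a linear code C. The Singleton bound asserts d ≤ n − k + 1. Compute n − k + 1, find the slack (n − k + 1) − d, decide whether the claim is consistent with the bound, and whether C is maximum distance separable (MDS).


Singleton RHS = n − k + 1 = 5, slack = 0, bound satisfied, MDS.

Singleton bound: d ≤ n − k + 1.
Here n = 11, k = 7, so n − k + 1 = 5.
Given d = 5, check d ≤ 5: YES.
Slack = (n − k + 1) − d = 0.
The code is MDS (slack = 0).
Description: the claimed parameters are [11, 7, 5]_13; such a code would be MDS (meets Singleton bound).


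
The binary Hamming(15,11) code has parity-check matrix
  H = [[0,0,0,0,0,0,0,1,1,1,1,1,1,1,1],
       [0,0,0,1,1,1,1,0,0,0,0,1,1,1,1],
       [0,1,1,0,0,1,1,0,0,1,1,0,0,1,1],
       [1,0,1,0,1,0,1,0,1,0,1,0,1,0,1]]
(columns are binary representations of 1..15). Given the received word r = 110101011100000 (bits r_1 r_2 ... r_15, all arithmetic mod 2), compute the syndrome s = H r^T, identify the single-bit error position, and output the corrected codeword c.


s = (1, 0, 1, 0)^T, error position = 10, corrected codeword c = 110101011000000

Compute s = H r^T mod 2 one row at a time:
  s_1 = 1 + 1 + 1 + 0 + 0 + 0 + 0 + 0 = 3 ≡ 1 (mod 2).
  s_2 = 1 + 0 + 1 + 0 + 0 + 0 + 0 + 0 = 2 ≡ 0 (mod 2).
  s_3 = 1 + 0 + 1 + 0 + 1 + 0 + 0 + 0 = 3 ≡ 1 (mod 2).
  s_4 = 1 + 0 + 0 + 0 + 1 + 0 + 0 + 0 = 2 ≡ 0 (mod 2).
s = (1, 0, 1, 0)^T — this equals column 10 of H (binary 1010), so error is at position 10.
Correct: flip bit 10 of r = 110101011100000 to get c = 110101011000000.
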